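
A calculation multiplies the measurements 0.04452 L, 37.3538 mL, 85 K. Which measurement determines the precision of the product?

0.04452 L → 4 s.f.; 37.3538 mL → 6 s.f.; 85 K → 2 s.f.
The fewest is 2 significant figures, from 85 K.

85 K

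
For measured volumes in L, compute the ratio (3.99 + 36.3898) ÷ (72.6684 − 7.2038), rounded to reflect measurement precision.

0.6168

3.99 + 36.3898 = 40.3798, limited to 2 d.p. → 4 s.f.; 72.6684 − 7.2038 = 65.4646, limited to 4 d.p. → 6 s.f.
Carrying full precision, 40.3798 ÷ 65.4646 = 0.616818860881…; keep min(4, 6) = 4 s.f.
Rounded to 4 significant figures: 0.6168.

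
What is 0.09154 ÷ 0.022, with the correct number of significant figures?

0.09154 ÷ 0.022 = 4.16090909091…
Multiplication/division keeps the fewest significant figures: 0.09154 → 4 s.f., 0.022 → 2 s.f.; limit is 2.
Rounded to 2 significant figures: 4.2.

4.2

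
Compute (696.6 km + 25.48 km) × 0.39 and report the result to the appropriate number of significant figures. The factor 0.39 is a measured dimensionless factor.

2.8 × 10² km

696.6 km + 25.48 km = 722.08 km; the sum is limited to 1 decimal place (4 s.f.).
Carrying full precision, 722.08 × 0.39 = 281.6112 km; 0.39 has 2 s.f., so the result keeps min(4, 2) = 2 s.f.
Rounded to 2 significant figures: 2.8 × 10² km.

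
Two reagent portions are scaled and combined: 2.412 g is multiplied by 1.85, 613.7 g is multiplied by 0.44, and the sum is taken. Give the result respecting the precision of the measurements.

2.7 × 10^2 g

2.412 × 1.85 = 4.4622 → 4.46 g (3 s.f., last digit at the 10^-2 place).
613.7 × 0.44 = 270.028 → 2.7 × 10^2 g (2 s.f., last digit at the 10^1 place).
Sum: 274.4902 g; keep the coarser place, 10^1.
Result: 2.7 × 10^2 g.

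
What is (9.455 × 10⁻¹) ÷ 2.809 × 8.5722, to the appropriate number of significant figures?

(9.455 × 10⁻¹) ÷ 2.809 × 8.5722 = 2.8853738341…
Multiplication/division keeps the fewest significant figures: 9.455 × 10⁻¹ → 4 s.f., 2.809 → 4 s.f., 8.5722 → 5 s.f.; limit is 4.
Rounded to 4 significant figures: 2.885.

2.885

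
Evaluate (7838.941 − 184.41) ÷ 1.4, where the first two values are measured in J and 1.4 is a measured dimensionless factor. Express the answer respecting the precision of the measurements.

7838.941 J − 184.41 J = 7654.531 J; the difference is limited to 2 decimal places (6 s.f.).
Carrying full precision, 7654.531 ÷ 1.4 = 5467.52214286… J; 1.4 has 2 s.f., so the result keeps min(6, 2) = 2 s.f.
Rounded to 2 significant figures: 5.5 × 10^3 J.

5.5 × 10^3 J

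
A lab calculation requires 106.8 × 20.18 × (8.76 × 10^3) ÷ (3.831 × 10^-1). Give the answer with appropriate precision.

4.93 × 10^7

106.8 × 20.18 × (8.76 × 10^3) ÷ (3.831 × 10^-1) = 49281551.1355…
Multiplication/division keeps the fewest significant figures: 106.8 → 4 s.f., 20.18 → 4 s.f., 8.76 × 10^3 → 3 s.f., 3.831 × 10^-1 → 4 s.f.; limit is 3.
Rounded to 3 significant figures: 4.93 × 10^7.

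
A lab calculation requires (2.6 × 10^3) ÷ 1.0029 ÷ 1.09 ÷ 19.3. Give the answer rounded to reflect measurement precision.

1.2 × 10^2

(2.6 × 10^3) ÷ 1.0029 ÷ 1.09 ÷ 19.3 = 123.234387164…
Multiplication/division keeps the fewest significant figures: 2.6 × 10^3 → 2 s.f., 1.0029 → 5 s.f., 1.09 → 3 s.f., 19.3 → 3 s.f.; limit is 2.
Rounded to 2 significant figures: 1.2 × 10^2.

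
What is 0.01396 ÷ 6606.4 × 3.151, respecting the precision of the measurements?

0.01396 ÷ 6606.4 × 3.151 = 0.0000066583858077…
Multiplication/division keeps the fewest significant figures: 0.01396 → 4 s.f., 6606.4 → 5 s.f., 3.151 → 4 s.f.; limit is 4.
Rounded to 4 significant figures: 6.658 × 10⁻⁶.

6.658 × 10⁻⁶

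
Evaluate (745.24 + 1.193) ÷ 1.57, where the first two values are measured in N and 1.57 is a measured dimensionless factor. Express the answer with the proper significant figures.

475 N

745.24 N + 1.193 N = 746.433 N; the sum is limited to 2 decimal places (5 s.f.).
Carrying full precision, 746.433 ÷ 1.57 = 475.435031847… N; 1.57 has 3 s.f., so the result keeps min(5, 3) = 3 s.f.
Rounded to 3 significant figures: 475 N.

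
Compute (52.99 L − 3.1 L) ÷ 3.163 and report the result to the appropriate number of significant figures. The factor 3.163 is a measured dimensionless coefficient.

52.99 L − 3.1 L = 49.89 L; the difference is limited to 1 decimal place (3 s.f.).
Carrying full precision, 49.89 ÷ 3.163 = 15.7730003162… L; 3.163 has 4 s.f., so the result keeps min(3, 4) = 3 s.f.
Rounded to 3 significant figures: 15.8 L.

15.8 L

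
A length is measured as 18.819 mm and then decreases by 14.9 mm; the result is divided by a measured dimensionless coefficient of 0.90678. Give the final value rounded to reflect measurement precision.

18.819 mm − 14.9 mm = 3.919 mm; the difference is limited to 1 decimal place (2 s.f.).
Carrying full precision, 3.919 ÷ 0.90678 = 4.32188623481… mm; 0.90678 has 5 s.f., so the result keeps min(2, 5) = 2 s.f.
Rounded to 2 significant figures: 4.3 mm.

4.3 mm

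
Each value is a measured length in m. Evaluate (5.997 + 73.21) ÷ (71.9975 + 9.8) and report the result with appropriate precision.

5.997 + 73.21 = 79.207, limited to 2 d.p. → 4 s.f.; 71.9975 + 9.8 = 81.7975, limited to 1 d.p. → 3 s.f.
Carrying full precision, 79.207 ÷ 81.7975 = 0.968330327944…; keep min(4, 3) = 3 s.f.
Rounded to 3 significant figures: 9.68 × 10^-1.

9.68 × 10^-1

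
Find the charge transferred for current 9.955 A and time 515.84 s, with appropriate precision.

charge transferred = 9.955 A × 515.84 s = 5135.1872 C.
9.955 has 4 significant figures; 515.84 has 5.
Division/multiplication keeps the fewest: 4 significant figures.
Rounded: 5135 C.

5135 C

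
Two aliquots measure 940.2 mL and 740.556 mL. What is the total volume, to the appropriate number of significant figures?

940.2 mL + 740.556 mL = 1680.756 mL.
Addition/subtraction keeps the fewest decimal places: 940.2 → 1 decimal place, 740.556 → 3 decimal places; limit is 1.
Rounded to 1 decimal place: 1680.8 mL.

1680.8 mL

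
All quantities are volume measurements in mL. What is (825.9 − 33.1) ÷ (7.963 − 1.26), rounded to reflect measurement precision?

118

825.9 − 33.1 = 792.8, limited to 1 d.p. → 4 s.f.; 7.963 − 1.26 = 6.703, limited to 2 d.p. → 3 s.f.
Carrying full precision, 792.8 ÷ 6.703 = 118.275399075…; keep min(4, 3) = 3 s.f.
Rounded to 3 significant figures: 118.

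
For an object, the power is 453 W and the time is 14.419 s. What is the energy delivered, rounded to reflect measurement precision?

6.53 × 10³ J

energy delivered = 453 W × 14.419 s = 6531.807 J.
453 has 3 significant figures; 14.419 has 5.
Division/multiplication keeps the fewest: 3 significant figures.
Rounded: 6.53 × 10³ J.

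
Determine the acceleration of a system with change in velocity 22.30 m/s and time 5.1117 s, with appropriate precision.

4.363 m/s²

acceleration = 22.30 m/s ÷ 5.1117 s = 4.36254083769… m/s².
22.30 has 4 significant figures; 5.1117 has 5.
Division/multiplication keeps the fewest: 4 significant figures.
Rounded: 4.363 m/s².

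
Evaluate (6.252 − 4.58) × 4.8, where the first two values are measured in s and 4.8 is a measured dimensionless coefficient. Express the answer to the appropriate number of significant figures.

6.252 s − 4.58 s = 1.672 s; the difference is limited to 2 decimal places (3 s.f.).
Carrying full precision, 1.672 × 4.8 = 8.0256 s; 4.8 has 2 s.f., so the result keeps min(3, 2) = 2 s.f.
Rounded to 2 significant figures: 8.0 s.

8.0 s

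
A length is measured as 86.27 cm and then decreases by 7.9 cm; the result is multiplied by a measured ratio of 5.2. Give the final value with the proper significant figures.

86.27 cm − 7.9 cm = 78.37 cm; the difference is limited to 1 decimal place (3 s.f.).
Carrying full precision, 78.37 × 5.2 = 407.524 cm; 5.2 has 2 s.f., so the result keeps min(3, 2) = 2 s.f.
Rounded to 2 significant figures: 4.1 × 10² cm.

4.1 × 10² cm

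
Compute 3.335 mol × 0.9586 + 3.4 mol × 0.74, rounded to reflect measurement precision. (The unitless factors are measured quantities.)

3.335 × 0.9586 = 3.196931 → 3.197 mol (4 s.f., last digit at the 10^-3 place).
3.4 × 0.74 = 2.516 → 2.5 mol (2 s.f., last digit at the 10^-1 place).
Sum: 5.712931 mol; keep the coarser place, 10^-1.
Result: 5.7 mol.

5.7 mol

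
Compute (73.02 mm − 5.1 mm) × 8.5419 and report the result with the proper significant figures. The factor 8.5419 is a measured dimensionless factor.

580. mm

73.02 mm − 5.1 mm = 67.92 mm; the difference is limited to 1 decimal place (3 s.f.).
Carrying full precision, 67.92 × 8.5419 = 580.165848 mm; 8.5419 has 5 s.f., so the result keeps min(3, 5) = 3 s.f.
Rounded to 3 significant figures: 580. mm.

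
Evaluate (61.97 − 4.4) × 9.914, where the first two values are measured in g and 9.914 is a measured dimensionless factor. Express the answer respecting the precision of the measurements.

571 g

61.97 g − 4.4 g = 57.57 g; the difference is limited to 1 decimal place (3 s.f.).
Carrying full precision, 57.57 × 9.914 = 570.74898 g; 9.914 has 4 s.f., so the result keeps min(3, 4) = 3 s.f.
Rounded to 3 significant figures: 571 g.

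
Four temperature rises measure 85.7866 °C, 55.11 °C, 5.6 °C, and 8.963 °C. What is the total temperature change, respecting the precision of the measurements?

155.5 °C

85.7866 °C + 55.11 °C + 5.6 °C + 8.963 °C = 155.4596 °C.
Addition/subtraction keeps the fewest decimal places: 85.7866 → 4 decimal places, 55.11 → 2 decimal places, 5.6 → 1 decimal place, 8.963 → 3 decimal places; limit is 1.
Rounded to 1 decimal place: 155.5 °C.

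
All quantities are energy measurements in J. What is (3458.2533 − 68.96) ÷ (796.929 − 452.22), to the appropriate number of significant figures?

3458.2533 − 68.96 = 3389.2933, limited to 2 d.p. → 6 s.f.; 796.929 − 452.22 = 344.709, limited to 2 d.p. → 5 s.f.
Carrying full precision, 3389.2933 ÷ 344.709 = 9.83233190894…; keep min(6, 5) = 5 s.f.
Rounded to 5 significant figures: 9.8323.

9.8323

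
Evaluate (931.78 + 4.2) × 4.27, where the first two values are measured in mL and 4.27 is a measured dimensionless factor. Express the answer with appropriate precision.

4.00 × 10^3 mL

931.78 mL + 4.2 mL = 935.98 mL; the sum is limited to 1 decimal place (4 s.f.).
Carrying full precision, 935.98 × 4.27 = 3996.6346 mL; 4.27 has 3 s.f., so the result keeps min(4, 3) = 3 s.f.
Rounded to 3 significant figures: 4.00 × 10^3 mL.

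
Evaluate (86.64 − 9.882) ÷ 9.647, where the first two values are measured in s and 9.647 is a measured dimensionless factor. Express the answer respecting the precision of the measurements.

86.64 s − 9.882 s = 76.758 s; the difference is limited to 2 decimal places (4 s.f.).
Carrying full precision, 76.758 ÷ 9.647 = 7.9566704675… s; 9.647 has 4 s.f., so the result keeps min(4, 4) = 4 s.f.
Rounded to 4 significant figures: 7.957 s.

7.957 s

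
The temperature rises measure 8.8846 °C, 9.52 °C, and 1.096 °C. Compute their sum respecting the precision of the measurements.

8.8846 °C + 9.52 °C + 1.096 °C = 19.5006 °C.
Addition/subtraction keeps the fewest decimal places: 8.8846 → 4 decimal places, 9.52 → 2 decimal places, 1.096 → 3 decimal places; limit is 2.
Rounded to 2 decimal places: 19.50 °C.

19.50 °C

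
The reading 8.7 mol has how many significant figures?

8.7: every digit is nonzero and significant.

2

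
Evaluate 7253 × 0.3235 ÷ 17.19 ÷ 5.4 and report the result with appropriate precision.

7253 × 0.3235 ÷ 17.19 ÷ 5.4 = 25.2768136083…
Multiplication/division keeps the fewest significant figures: 7253 → 4 s.f., 0.3235 → 4 s.f., 17.19 → 4 s.f., 5.4 → 2 s.f.; limit is 2.
Rounded to 2 significant figures: 25.

25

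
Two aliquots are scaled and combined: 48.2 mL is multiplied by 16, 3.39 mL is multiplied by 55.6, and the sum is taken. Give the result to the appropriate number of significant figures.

48.2 × 16 = 771.2 → 7.7 × 10² mL (2 s.f., last digit at the 10^1 place).
3.39 × 55.6 = 188.484 → 188 mL (3 s.f., last digit at the 10^0 place).
Sum: 959.684 mL; keep the coarser place, 10^1.
Result: 9.6 × 10² mL.

9.6 × 10² mL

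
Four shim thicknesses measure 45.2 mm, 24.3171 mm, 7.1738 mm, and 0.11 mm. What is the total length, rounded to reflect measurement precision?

76.8 mm

45.2 mm + 24.3171 mm + 7.1738 mm + 0.11 mm = 76.8009 mm.
Addition/subtraction keeps the fewest decimal places: 45.2 → 1 decimal place, 24.3171 → 4 decimal places, 7.1738 → 4 decimal places, 0.11 → 2 decimal places; limit is 1.
Rounded to 1 decimal place: 76.8 mm.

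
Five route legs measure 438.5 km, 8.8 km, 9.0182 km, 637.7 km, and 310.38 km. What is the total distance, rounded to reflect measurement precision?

1404.4 km

438.5 km + 8.8 km + 9.0182 km + 637.7 km + 310.38 km = 1404.3982 km.
Addition/subtraction keeps the fewest decimal places: 438.5 → 1 decimal place, 8.8 → 1 decimal place, 9.0182 → 4 decimal places, 637.7 → 1 decimal place, 310.38 → 2 decimal places; limit is 1.
Rounded to 1 decimal place: 1404.4 km.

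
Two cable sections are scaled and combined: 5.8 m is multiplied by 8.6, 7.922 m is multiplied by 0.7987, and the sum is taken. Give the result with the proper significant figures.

56 m

5.8 × 8.6 = 49.88 → 5.0 × 10¹ m (2 s.f., last digit at the 10^0 place).
7.922 × 0.7987 = 6.3273014 → 6.327 m (4 s.f., last digit at the 10^-3 place).
Sum: 56.2073014 m; keep the coarser place, 10^0.
Result: 56 m.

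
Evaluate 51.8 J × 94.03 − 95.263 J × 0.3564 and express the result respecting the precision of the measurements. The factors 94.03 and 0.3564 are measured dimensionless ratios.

51.8 × 94.03 = 4870.754 → 4.87 × 10³ J (3 s.f., last digit at the 10^1 place).
95.263 × 0.3564 = 33.9517332 → 33.95 J (4 s.f., last digit at the 10^-2 place).
Difference: 4836.8022668 J; keep the coarser place, 10^1.
Result: 4.84 × 10³ J.

4.84 × 10³ J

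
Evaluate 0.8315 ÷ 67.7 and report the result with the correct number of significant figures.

1.23 × 10⁻²

0.8315 ÷ 67.7 = 0.012282127031…
Multiplication/division keeps the fewest significant figures: 0.8315 → 4 s.f., 67.7 → 3 s.f.; limit is 3.
Rounded to 3 significant figures: 1.23 × 10⁻².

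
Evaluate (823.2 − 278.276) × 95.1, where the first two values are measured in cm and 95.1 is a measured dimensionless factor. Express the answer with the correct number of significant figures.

5.18 × 10⁴ cm

823.2 cm − 278.276 cm = 544.924 cm; the difference is limited to 1 decimal place (4 s.f.).
Carrying full precision, 544.924 × 95.1 = 51822.2724 cm; 95.1 has 3 s.f., so the result keeps min(4, 3) = 3 s.f.
Rounded to 3 significant figures: 5.18 × 10⁴ cm.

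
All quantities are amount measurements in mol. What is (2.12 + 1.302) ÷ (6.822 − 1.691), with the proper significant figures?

0.667

2.12 + 1.302 = 3.422, limited to 2 d.p. → 3 s.f.; 6.822 − 1.691 = 5.131, limited to 3 d.p. → 4 s.f.
Carrying full precision, 3.422 ÷ 5.131 = 0.666926525044…; keep min(3, 4) = 3 s.f.
Rounded to 3 significant figures: 0.667.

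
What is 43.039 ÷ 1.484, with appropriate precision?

43.039 ÷ 1.484 = 29.0020215633…
Multiplication/division keeps the fewest significant figures: 43.039 → 5 s.f., 1.484 → 4 s.f.; limit is 4.
Rounded to 4 significant figures: 29.00.

29.00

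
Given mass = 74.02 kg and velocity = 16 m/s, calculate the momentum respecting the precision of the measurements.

momentum = 74.02 kg × 16 m/s = 1184.32 kg·m/s.
74.02 has 4 significant figures; 16 has 2.
Division/multiplication keeps the fewest: 2 significant figures.
Rounded: 1.2 × 10^3 kg·m/s.

1.2 × 10^3 kg·m/s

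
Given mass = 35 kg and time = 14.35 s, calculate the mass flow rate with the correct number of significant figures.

2.4 kg/s

mass flow rate = 35 kg ÷ 14.35 s = 2.43902439024… kg/s.
35 has 2 significant figures; 14.35 has 4.
Division/multiplication keeps the fewest: 2 significant figures.
Rounded: 2.4 kg/s.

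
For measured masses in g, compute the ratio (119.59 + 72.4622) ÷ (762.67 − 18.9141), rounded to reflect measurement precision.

119.59 + 72.4622 = 192.0522, limited to 2 d.p. → 5 s.f.; 762.67 − 18.9141 = 743.7559, limited to 2 d.p. → 5 s.f.
Carrying full precision, 192.0522 ÷ 743.7559 = 0.258219396982…; keep min(5, 5) = 5 s.f.
Rounded to 5 significant figures: 0.25822.

0.25822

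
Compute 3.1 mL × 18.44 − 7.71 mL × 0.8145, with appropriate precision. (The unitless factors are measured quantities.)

51 mL

3.1 × 18.44 = 57.164 → 57 mL (2 s.f., last digit at the 10^0 place).
7.71 × 0.8145 = 6.279795 → 6.28 mL (3 s.f., last digit at the 10^-2 place).
Difference: 50.884205 mL; keep the coarser place, 10^0.
Result: 51 mL.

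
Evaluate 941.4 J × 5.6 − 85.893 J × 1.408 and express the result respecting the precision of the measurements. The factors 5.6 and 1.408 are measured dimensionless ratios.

5.2 × 10³ J

941.4 × 5.6 = 5271.84 → 5.3 × 10³ J (2 s.f., last digit at the 10^2 place).
85.893 × 1.408 = 120.937344 → 1.209 × 10² J (4 s.f., last digit at the 10^-1 place).
Difference: 5150.902656 J; keep the coarser place, 10^2.
Result: 5.2 × 10³ J.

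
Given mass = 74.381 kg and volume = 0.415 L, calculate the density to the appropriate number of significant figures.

density = 74.381 kg ÷ 0.415 L = 179.231325301… kg/L.
74.381 has 5 significant figures; 0.415 has 3.
Division/multiplication keeps the fewest: 3 significant figures.
Rounded: 179 kg/L.

179 kg/L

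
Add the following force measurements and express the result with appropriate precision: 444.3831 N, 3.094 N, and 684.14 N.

444.3831 N + 3.094 N + 684.14 N = 1131.6171 N.
Addition/subtraction keeps the fewest decimal places: 444.3831 → 4 decimal places, 3.094 → 3 decimal places, 684.14 → 2 decimal places; limit is 2.
Rounded to 2 decimal places: 1.13162 × 10³ N.

1.13162 × 10³ N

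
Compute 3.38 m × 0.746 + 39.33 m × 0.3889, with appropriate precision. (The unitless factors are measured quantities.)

17.82 m

3.38 × 0.746 = 2.52148 → 2.52 m (3 s.f., last digit at the 10^-2 place).
39.33 × 0.3889 = 15.295437 → 15.30 m (4 s.f., last digit at the 10^-2 place).
Sum: 17.816917 m; keep the coarser place, 10^-2.
Result: 17.82 m.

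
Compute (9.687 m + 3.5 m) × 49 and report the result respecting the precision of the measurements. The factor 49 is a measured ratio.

6.5 × 10^2 m

9.687 m + 3.5 m = 13.187 m; the sum is limited to 1 decimal place (3 s.f.).
Carrying full precision, 13.187 × 49 = 646.163 m; 49 has 2 s.f., so the result keeps min(3, 2) = 2 s.f.
Rounded to 2 significant figures: 6.5 × 10^2 m.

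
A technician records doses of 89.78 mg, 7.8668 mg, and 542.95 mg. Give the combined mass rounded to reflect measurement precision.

89.78 mg + 7.8668 mg + 542.95 mg = 640.5968 mg.
Addition/subtraction keeps the fewest decimal places: 89.78 → 2 decimal places, 7.8668 → 4 decimal places, 542.95 → 2 decimal places; limit is 2.
Rounded to 2 decimal places: 640.60 mg.

640.60 mg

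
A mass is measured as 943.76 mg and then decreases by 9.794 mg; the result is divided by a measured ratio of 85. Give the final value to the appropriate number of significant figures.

11 mg

943.76 mg − 9.794 mg = 933.966 mg; the difference is limited to 2 decimal places (5 s.f.).
Carrying full precision, 933.966 ÷ 85 = 10.9878352941… mg; 85 has 2 s.f., so the result keeps min(5, 2) = 2 s.f.
Rounded to 2 significant figures: 11 mg.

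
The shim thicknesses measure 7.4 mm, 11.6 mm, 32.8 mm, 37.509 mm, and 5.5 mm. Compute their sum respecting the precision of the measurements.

94.8 mm

7.4 mm + 11.6 mm + 32.8 mm + 37.509 mm + 5.5 mm = 94.809 mm.
Addition/subtraction keeps the fewest decimal places: 7.4 → 1 decimal place, 11.6 → 1 decimal place, 32.8 → 1 decimal place, 37.509 → 3 decimal places, 5.5 → 1 decimal place; limit is 1.
Rounded to 1 decimal place: 94.8 mm.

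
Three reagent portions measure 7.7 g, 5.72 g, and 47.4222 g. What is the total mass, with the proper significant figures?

60.8 g

7.7 g + 5.72 g + 47.4222 g = 60.8422 g.
Addition/subtraction keeps the fewest decimal places: 7.7 → 1 decimal place, 5.72 → 2 decimal places, 47.4222 → 4 decimal places; limit is 1.
Rounded to 1 decimal place: 60.8 g.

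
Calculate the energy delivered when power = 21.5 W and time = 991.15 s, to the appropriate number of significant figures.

2.13 × 10⁴ J

energy delivered = 21.5 W × 991.15 s = 21309.725 J.
21.5 has 3 significant figures; 991.15 has 5.
Division/multiplication keeps the fewest: 3 significant figures.
Rounded: 2.13 × 10⁴ J.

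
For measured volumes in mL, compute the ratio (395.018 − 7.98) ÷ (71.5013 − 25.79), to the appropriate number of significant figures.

395.018 − 7.98 = 387.038, limited to 2 d.p. → 5 s.f.; 71.5013 − 25.79 = 45.7113, limited to 2 d.p. → 4 s.f.
Carrying full precision, 387.038 ÷ 45.7113 = 8.46700925154…; keep min(5, 4) = 4 s.f.
Rounded to 4 significant figures: 8.467.

8.467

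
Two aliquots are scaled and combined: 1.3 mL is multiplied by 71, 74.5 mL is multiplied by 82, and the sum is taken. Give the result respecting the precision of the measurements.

6.2 × 10^3 mL

1.3 × 71 = 92.3 → 92 mL (2 s.f., last digit at the 10^0 place).
74.5 × 82 = 6109 → 6.1 × 10^3 mL (2 s.f., last digit at the 10^2 place).
Sum: 6201.3 mL; keep the coarser place, 10^2.
Result: 6.2 × 10^3 mL.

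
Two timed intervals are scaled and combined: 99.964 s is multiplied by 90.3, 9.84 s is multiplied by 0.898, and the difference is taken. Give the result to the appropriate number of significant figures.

9.02 × 10^3 s

99.964 × 90.3 = 9026.7492 → 9.03 × 10^3 s (3 s.f., last digit at the 10^1 place).
9.84 × 0.898 = 8.83632 → 8.84 s (3 s.f., last digit at the 10^-2 place).
Difference: 9017.91288 s; keep the coarser place, 10^1.
Result: 9.02 × 10^3 s.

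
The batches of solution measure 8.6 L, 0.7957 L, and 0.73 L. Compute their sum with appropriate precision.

10.1 L

8.6 L + 0.7957 L + 0.73 L = 10.1257 L.
Addition/subtraction keeps the fewest decimal places: 8.6 → 1 decimal place, 0.7957 → 4 decimal places, 0.73 → 2 decimal places; limit is 1.
Rounded to 1 decimal place: 10.1 L.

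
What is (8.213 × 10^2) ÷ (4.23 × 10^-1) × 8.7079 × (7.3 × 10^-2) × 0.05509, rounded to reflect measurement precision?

(8.213 × 10^2) ÷ (4.23 × 10^-1) × 8.7079 × (7.3 × 10^-2) × 0.05509 = 67.9939890513…
Multiplication/division keeps the fewest significant figures: 8.213 × 10^2 → 4 s.f., 4.23 × 10^-1 → 3 s.f., 8.7079 → 5 s.f., 7.3 × 10^-2 → 2 s.f., 0.05509 → 4 s.f.; limit is 2.
Rounded to 2 significant figures: 68.

68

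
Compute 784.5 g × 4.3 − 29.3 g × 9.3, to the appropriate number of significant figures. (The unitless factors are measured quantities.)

784.5 × 4.3 = 3373.35 → 3.4 × 10³ g (2 s.f., last digit at the 10^2 place).
29.3 × 9.3 = 272.49 → 2.7 × 10² g (2 s.f., last digit at the 10^1 place).
Difference: 3100.86 g; keep the coarser place, 10^2.
Result: 3.1 × 10³ g.

3.1 × 10³ g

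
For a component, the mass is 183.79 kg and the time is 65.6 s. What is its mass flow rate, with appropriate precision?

2.80 kg/s

mass flow rate = 183.79 kg ÷ 65.6 s = 2.80167682927… kg/s.
183.79 has 5 significant figures; 65.6 has 3.
Division/multiplication keeps the fewest: 3 significant figures.
Rounded: 2.80 kg/s.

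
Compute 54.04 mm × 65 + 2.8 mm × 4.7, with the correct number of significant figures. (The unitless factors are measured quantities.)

54.04 × 65 = 3512.6 → 3.5 × 10³ mm (2 s.f., last digit at the 10^2 place).
2.8 × 4.7 = 13.16 → 13 mm (2 s.f., last digit at the 10^0 place).
Sum: 3525.76 mm; keep the coarser place, 10^2.
Result: 3.5 × 10³ mm.

3.5 × 10³ mm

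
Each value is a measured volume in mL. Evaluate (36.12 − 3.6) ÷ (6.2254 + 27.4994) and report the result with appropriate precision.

0.964

36.12 − 3.6 = 32.52, limited to 1 d.p. → 3 s.f.; 6.2254 + 27.4994 = 33.7248, limited to 4 d.p. → 6 s.f.
Carrying full precision, 32.52 ÷ 33.7248 = 0.964275547965…; keep min(3, 6) = 3 s.f.
Rounded to 3 significant figures: 0.964.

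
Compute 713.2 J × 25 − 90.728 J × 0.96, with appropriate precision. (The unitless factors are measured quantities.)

1.8 × 10⁴ J

713.2 × 25 = 17830 → 1.8 × 10⁴ J (2 s.f., last digit at the 10^3 place).
90.728 × 0.96 = 87.09888 → 87 J (2 s.f., last digit at the 10^0 place).
Difference: 17742.90112 J; keep the coarser place, 10^3.
Result: 1.8 × 10⁴ J.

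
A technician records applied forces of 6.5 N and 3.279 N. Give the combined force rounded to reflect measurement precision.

9.8 N

6.5 N + 3.279 N = 9.779 N.
Addition/subtraction keeps the fewest decimal places: 6.5 → 1 decimal place, 3.279 → 3 decimal places; limit is 1.
Rounded to 1 decimal place: 9.8 N.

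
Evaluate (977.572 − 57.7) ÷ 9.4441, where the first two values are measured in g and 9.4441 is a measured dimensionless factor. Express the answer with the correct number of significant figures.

97.40 g

977.572 g − 57.7 g = 919.872 g; the difference is limited to 1 decimal place (4 s.f.).
Carrying full precision, 919.872 ÷ 9.4441 = 97.4017640643… g; 9.4441 has 5 s.f., so the result keeps min(4, 5) = 4 s.f.
Rounded to 4 significant figures: 97.40 g.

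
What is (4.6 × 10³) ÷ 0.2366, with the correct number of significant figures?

(4.6 × 10³) ÷ 0.2366 = 19442.0963652…
Multiplication/division keeps the fewest significant figures: 4.6 × 10³ → 2 s.f., 0.2366 → 4 s.f.; limit is 2.
Rounded to 2 significant figures: 1.9 × 10⁴.

1.9 × 10⁴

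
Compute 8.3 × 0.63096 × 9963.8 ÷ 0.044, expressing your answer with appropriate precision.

8.3 × 0.63096 × 9963.8 ÷ 0.044 = 1185911.4036
Multiplication/division keeps the fewest significant figures: 8.3 → 2 s.f., 0.63096 → 5 s.f., 9963.8 → 5 s.f., 0.044 → 2 s.f.; limit is 2.
Rounded to 2 significant figures: 1.2 × 10⁶.

1.2 × 10⁶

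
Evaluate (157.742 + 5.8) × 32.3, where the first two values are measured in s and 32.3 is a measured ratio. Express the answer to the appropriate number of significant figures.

157.742 s + 5.8 s = 163.542 s; the sum is limited to 1 decimal place (4 s.f.).
Carrying full precision, 163.542 × 32.3 = 5282.4066 s; 32.3 has 3 s.f., so the result keeps min(4, 3) = 3 s.f.
Rounded to 3 significant figures: 5.28 × 10³ s.

5.28 × 10³ s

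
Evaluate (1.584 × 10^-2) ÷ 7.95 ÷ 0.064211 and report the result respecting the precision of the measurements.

0.0310

(1.584 × 10^-2) ÷ 7.95 ÷ 0.064211 = 0.0310297741849…
Multiplication/division keeps the fewest significant figures: 1.584 × 10^-2 → 4 s.f., 7.95 → 3 s.f., 0.064211 → 5 s.f.; limit is 3.
Rounded to 3 significant figures: 0.0310.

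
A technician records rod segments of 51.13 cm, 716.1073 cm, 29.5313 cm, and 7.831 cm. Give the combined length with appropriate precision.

51.13 cm + 716.1073 cm + 29.5313 cm + 7.831 cm = 804.5996 cm.
Addition/subtraction keeps the fewest decimal places: 51.13 → 2 decimal places, 716.1073 → 4 decimal places, 29.5313 → 4 decimal places, 7.831 → 3 decimal places; limit is 2.
Rounded to 2 decimal places: 804.60 cm.

804.60 cm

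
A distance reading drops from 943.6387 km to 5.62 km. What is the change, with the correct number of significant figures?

943.6387 km − 5.62 km = 938.0187 km.
Addition/subtraction keeps the fewest decimal places: 943.6387 → 4 decimal places, 5.62 → 2 decimal places; limit is 2.
Rounded to 2 decimal places: 9.3802 × 10^2 km.

9.3802 × 10^2 km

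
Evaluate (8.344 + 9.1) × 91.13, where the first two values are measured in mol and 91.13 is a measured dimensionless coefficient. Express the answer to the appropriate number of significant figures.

1.59 × 10³ mol

8.344 mol + 9.1 mol = 17.444 mol; the sum is limited to 1 decimal place (3 s.f.).
Carrying full precision, 17.444 × 91.13 = 1589.67172 mol; 91.13 has 4 s.f., so the result keeps min(3, 4) = 3 s.f.
Rounded to 3 significant figures: 1.59 × 10³ mol.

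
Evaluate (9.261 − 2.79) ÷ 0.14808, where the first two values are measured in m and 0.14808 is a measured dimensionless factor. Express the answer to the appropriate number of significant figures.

9.261 m − 2.79 m = 6.471 m; the difference is limited to 2 decimal places (3 s.f.).
Carrying full precision, 6.471 ÷ 0.14808 = 43.6993517018… m; 0.14808 has 5 s.f., so the result keeps min(3, 5) = 3 s.f.
Rounded to 3 significant figures: 43.7 m.

43.7 m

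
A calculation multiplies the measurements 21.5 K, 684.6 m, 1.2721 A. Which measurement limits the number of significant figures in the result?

21.5 K

21.5 K → 3 s.f.; 684.6 m → 4 s.f.; 1.2721 A → 5 s.f.
The fewest is 3 significant figures, from 21.5 K.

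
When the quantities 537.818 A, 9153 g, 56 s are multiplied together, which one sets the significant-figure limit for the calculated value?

537.818 A → 6 s.f.; 9153 g → 4 s.f.; 56 s → 2 s.f.
The fewest is 2 significant figures, from 56 s.

56 s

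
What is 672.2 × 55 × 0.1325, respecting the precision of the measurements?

4.9 × 10^3

672.2 × 55 × 0.1325 = 4898.6575
Multiplication/division keeps the fewest significant figures: 672.2 → 4 s.f., 55 → 2 s.f., 0.1325 → 4 s.f.; limit is 2.
Rounded to 2 significant figures: 4.9 × 10^3.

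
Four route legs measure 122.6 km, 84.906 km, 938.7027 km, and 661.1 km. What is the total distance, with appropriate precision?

122.6 km + 84.906 km + 938.7027 km + 661.1 km = 1807.3087 km.
Addition/subtraction keeps the fewest decimal places: 122.6 → 1 decimal place, 84.906 → 3 decimal places, 938.7027 → 4 decimal places, 661.1 → 1 decimal place; limit is 1.
Rounded to 1 decimal place: 1807.3 km.

1807.3 km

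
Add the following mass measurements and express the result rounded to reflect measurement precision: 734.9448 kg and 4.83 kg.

734.9448 kg + 4.83 kg = 739.7748 kg.
Addition/subtraction keeps the fewest decimal places: 734.9448 → 4 decimal places, 4.83 → 2 decimal places; limit is 2.
Rounded to 2 decimal places: 739.77 kg.

739.77 kg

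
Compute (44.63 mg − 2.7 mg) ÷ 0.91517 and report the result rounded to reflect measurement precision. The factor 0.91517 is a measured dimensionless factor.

44.63 mg − 2.7 mg = 41.93 mg; the difference is limited to 1 decimal place (3 s.f.).
Carrying full precision, 41.93 ÷ 0.91517 = 45.8166242337… mg; 0.91517 has 5 s.f., so the result keeps min(3, 5) = 3 s.f.
Rounded to 3 significant figures: 45.8 mg.

45.8 mg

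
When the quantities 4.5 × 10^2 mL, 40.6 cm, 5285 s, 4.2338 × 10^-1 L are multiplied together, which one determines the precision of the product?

4.5 × 10^2 mL

4.5 × 10^2 mL → 2 s.f.; 40.6 cm → 3 s.f.; 5285 s → 4 s.f.; 4.2338 × 10^-1 L → 5 s.f.
The fewest is 2 significant figures, from 4.5 × 10^2 mL.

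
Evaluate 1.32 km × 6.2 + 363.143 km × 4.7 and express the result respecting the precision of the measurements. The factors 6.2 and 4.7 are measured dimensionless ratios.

1.7 × 10^3 km

1.32 × 6.2 = 8.184 → 8.2 km (2 s.f., last digit at the 10^-1 place).
363.143 × 4.7 = 1706.7721 → 1.7 × 10^3 km (2 s.f., last digit at the 10^2 place).
Sum: 1714.9561 km; keep the coarser place, 10^2.
Result: 1.7 × 10^3 km.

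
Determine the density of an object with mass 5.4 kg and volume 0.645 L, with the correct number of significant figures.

8.4 kg/L

density = 5.4 kg ÷ 0.645 L = 8.37209302326… kg/L.
5.4 has 2 significant figures; 0.645 has 3.
Division/multiplication keeps the fewest: 2 significant figures.
Rounded: 8.4 kg/L.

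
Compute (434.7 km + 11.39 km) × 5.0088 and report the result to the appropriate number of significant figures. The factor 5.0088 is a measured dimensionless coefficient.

2234 km

434.7 km + 11.39 km = 446.09 km; the sum is limited to 1 decimal place (4 s.f.).
Carrying full precision, 446.09 × 5.0088 = 2234.375592 km; 5.0088 has 5 s.f., so the result keeps min(4, 5) = 4 s.f.
Rounded to 4 significant figures: 2234 km.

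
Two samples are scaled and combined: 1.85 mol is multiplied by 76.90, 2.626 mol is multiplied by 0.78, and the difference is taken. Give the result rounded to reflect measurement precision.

1.85 × 76.90 = 142.265 → 142 mol (3 s.f., last digit at the 10^0 place).
2.626 × 0.78 = 2.04828 → 2.0 mol (2 s.f., last digit at the 10^-1 place).
Difference: 140.21672 mol; keep the coarser place, 10^0.
Result: 1.40 × 10^2 mol.

1.40 × 10^2 mol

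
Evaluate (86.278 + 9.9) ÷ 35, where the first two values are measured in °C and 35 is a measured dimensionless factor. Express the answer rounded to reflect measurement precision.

2.7 °C

86.278 °C + 9.9 °C = 96.178 °C; the sum is limited to 1 decimal place (3 s.f.).
Carrying full precision, 96.178 ÷ 35 = 2.74794285714… °C; 35 has 2 s.f., so the result keeps min(3, 2) = 2 s.f.
Rounded to 2 significant figures: 2.7 °C.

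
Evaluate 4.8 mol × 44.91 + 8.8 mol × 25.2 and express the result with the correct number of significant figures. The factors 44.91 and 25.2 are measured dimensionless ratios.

4.4 × 10^2 mol

4.8 × 44.91 = 215.568 → 2.2 × 10^2 mol (2 s.f., last digit at the 10^1 place).
8.8 × 25.2 = 221.76 → 2.2 × 10^2 mol (2 s.f., last digit at the 10^1 place).
Sum: 437.328 mol; keep the coarser place, 10^1.
Result: 4.4 × 10^2 mol.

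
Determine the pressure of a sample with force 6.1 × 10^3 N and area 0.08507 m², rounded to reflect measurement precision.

7.2 × 10^4 Pa

pressure = 6.1 × 10^3 N ÷ 0.08507 m² = 71705.6541672… Pa.
6.1 × 10^3 has 2 significant figures; 0.08507 has 4.
Division/multiplication keeps the fewest: 2 significant figures.
Rounded: 7.2 × 10^4 Pa.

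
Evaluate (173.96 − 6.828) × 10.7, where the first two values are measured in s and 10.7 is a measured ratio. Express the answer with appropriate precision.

1.79 × 10³ s

173.96 s − 6.828 s = 167.132 s; the difference is limited to 2 decimal places (5 s.f.).
Carrying full precision, 167.132 × 10.7 = 1788.3124 s; 10.7 has 3 s.f., so the result keeps min(5, 3) = 3 s.f.
Rounded to 3 significant figures: 1.79 × 10³ s.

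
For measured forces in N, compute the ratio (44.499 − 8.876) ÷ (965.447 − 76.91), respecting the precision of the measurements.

0.040092

44.499 − 8.876 = 35.623, limited to 3 d.p. → 5 s.f.; 965.447 − 76.91 = 888.537, limited to 2 d.p. → 5 s.f.
Carrying full precision, 35.623 ÷ 888.537 = 0.0400917463201…; keep min(5, 5) = 5 s.f.
Rounded to 5 significant figures: 0.040092.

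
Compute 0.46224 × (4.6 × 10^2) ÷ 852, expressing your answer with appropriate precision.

0.46224 × (4.6 × 10^2) ÷ 852 = 0.249566197183…
Multiplication/division keeps the fewest significant figures: 0.46224 → 5 s.f., 4.6 × 10^2 → 2 s.f., 852 → 3 s.f.; limit is 2.
Rounded to 2 significant figures: 0.25.

0.25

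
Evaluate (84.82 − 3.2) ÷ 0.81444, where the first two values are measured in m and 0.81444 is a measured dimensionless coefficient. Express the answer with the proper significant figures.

100. m

84.82 m − 3.2 m = 81.62 m; the difference is limited to 1 decimal place (3 s.f.).
Carrying full precision, 81.62 ÷ 0.81444 = 100.216099406… m; 0.81444 has 5 s.f., so the result keeps min(3, 5) = 3 s.f.
Rounded to 3 significant figures: 100. m.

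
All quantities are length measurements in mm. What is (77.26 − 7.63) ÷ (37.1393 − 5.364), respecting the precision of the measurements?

77.26 − 7.63 = 69.63, limited to 2 d.p. → 4 s.f.; 37.1393 − 5.364 = 31.7753, limited to 3 d.p. → 5 s.f.
Carrying full precision, 69.63 ÷ 31.7753 = 2.19132470819…; keep min(4, 5) = 4 s.f.
Rounded to 4 significant figures: 2.191.

2.191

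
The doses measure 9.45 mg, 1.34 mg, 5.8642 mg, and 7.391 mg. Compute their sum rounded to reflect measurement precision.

9.45 mg + 1.34 mg + 5.8642 mg + 7.391 mg = 24.0452 mg.
Addition/subtraction keeps the fewest decimal places: 9.45 → 2 decimal places, 1.34 → 2 decimal places, 5.8642 → 4 decimal places, 7.391 → 3 decimal places; limit is 2.
Rounded to 2 decimal places: 24.05 mg.

24.05 mg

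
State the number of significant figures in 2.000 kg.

2.000: trailing zeros after a decimal point are significant.

4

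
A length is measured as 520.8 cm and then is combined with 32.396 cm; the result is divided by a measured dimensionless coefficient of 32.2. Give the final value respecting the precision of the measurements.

17.2 cm

520.8 cm + 32.396 cm = 553.196 cm; the sum is limited to 1 decimal place (4 s.f.).
Carrying full precision, 553.196 ÷ 32.2 = 17.18 cm; 32.2 has 3 s.f., so the result keeps min(4, 3) = 3 s.f.
Rounded to 3 significant figures: 17.2 cm.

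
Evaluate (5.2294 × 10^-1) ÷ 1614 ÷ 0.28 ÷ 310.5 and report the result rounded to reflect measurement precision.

(5.2294 × 10^-1) ÷ 1614 ÷ 0.28 ÷ 310.5 = 0.00000372673658057…
Multiplication/division keeps the fewest significant figures: 5.2294 × 10^-1 → 5 s.f., 1614 → 4 s.f., 0.28 → 2 s.f., 310.5 → 4 s.f.; limit is 2.
Rounded to 2 significant figures: 3.7 × 10^-6.

3.7 × 10^-6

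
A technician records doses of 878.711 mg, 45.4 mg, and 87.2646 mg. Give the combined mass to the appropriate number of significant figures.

878.711 mg + 45.4 mg + 87.2646 mg = 1011.3756 mg.
Addition/subtraction keeps the fewest decimal places: 878.711 → 3 decimal places, 45.4 → 1 decimal place, 87.2646 → 4 decimal places; limit is 1.
Rounded to 1 decimal place: 1.0114 × 10^3 mg.

1.0114 × 10^3 mg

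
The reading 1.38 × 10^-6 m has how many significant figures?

3

1.38 × 10^-6: in scientific notation every digit of the coefficient is significant.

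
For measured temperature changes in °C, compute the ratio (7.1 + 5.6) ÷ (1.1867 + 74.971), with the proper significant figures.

7.1 + 5.6 = 12.7, limited to 1 d.p. → 3 s.f.; 1.1867 + 74.971 = 76.1577, limited to 3 d.p. → 5 s.f.
Carrying full precision, 12.7 ÷ 76.1577 = 0.16675923774…; keep min(3, 5) = 3 s.f.
Rounded to 3 significant figures: 0.167.

0.167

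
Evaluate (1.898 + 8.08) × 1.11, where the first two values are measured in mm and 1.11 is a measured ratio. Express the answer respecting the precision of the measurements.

11.1 mm

1.898 mm + 8.08 mm = 9.978 mm; the sum is limited to 2 decimal places (3 s.f.).
Carrying full precision, 9.978 × 1.11 = 11.07558 mm; 1.11 has 3 s.f., so the result keeps min(3, 3) = 3 s.f.
Rounded to 3 significant figures: 11.1 mm.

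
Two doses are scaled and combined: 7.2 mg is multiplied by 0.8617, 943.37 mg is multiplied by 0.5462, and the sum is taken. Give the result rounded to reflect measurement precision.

7.2 × 0.8617 = 6.20424 → 6.2 mg (2 s.f., last digit at the 10^-1 place).
943.37 × 0.5462 = 515.268694 → 515.3 mg (4 s.f., last digit at the 10^-1 place).
Sum: 521.472934 mg; keep the coarser place, 10^-1.
Result: 521.5 mg.

521.5 mg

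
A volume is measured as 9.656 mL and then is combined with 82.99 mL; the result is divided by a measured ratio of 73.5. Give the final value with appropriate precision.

1.26 mL

9.656 mL + 82.99 mL = 92.646 mL; the sum is limited to 2 decimal places (4 s.f.).
Carrying full precision, 92.646 ÷ 73.5 = 1.26048979592… mL; 73.5 has 3 s.f., so the result keeps min(4, 3) = 3 s.f.
Rounded to 3 significant figures: 1.26 mL.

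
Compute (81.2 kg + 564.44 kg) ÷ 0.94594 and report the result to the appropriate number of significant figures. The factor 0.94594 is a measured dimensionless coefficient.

81.2 kg + 564.44 kg = 645.64 kg; the sum is limited to 1 decimal place (4 s.f.).
Carrying full precision, 645.64 ÷ 0.94594 = 682.538004525… kg; 0.94594 has 5 s.f., so the result keeps min(4, 5) = 4 s.f.
Rounded to 4 significant figures: 682.5 kg.

682.5 kg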